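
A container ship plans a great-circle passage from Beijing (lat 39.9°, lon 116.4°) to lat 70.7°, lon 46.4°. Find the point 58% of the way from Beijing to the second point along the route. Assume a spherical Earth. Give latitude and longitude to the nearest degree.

Write both endpoints as unit vectors p₁, p₂ with components (cos φ cos λ, cos φ sin λ, sin φ).
The central angle between the endpoints is δ = arccos(p₁·p₂) ≈ 0.806 rad (46.2°).
Interpolate at f = 0.58 with slerp weights a = sin((1−f)δ)/sin δ ≈ 0.460, b = sin(fδ)/sin δ ≈ 0.625.
p = a·p₁ + b·p₂ ≈ (-0.015, 0.466, 0.885); φ = arcsin(p_z) ≈ 62.22°, λ = atan2(p_y, p_x) ≈ 91.80°.

≈ lat 62°, lon 92°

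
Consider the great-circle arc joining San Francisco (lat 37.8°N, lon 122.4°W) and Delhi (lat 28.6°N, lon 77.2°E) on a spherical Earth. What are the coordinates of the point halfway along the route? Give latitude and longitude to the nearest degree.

From cos δ = sin φ₁ sin φ₂ + cos φ₁ cos φ₂ cos Δλ, the central angle is δ ≈ 1.939 rad (111.1°).
Interpolate at f = 1/2 with slerp weights a = sin((1−f)δ)/sin δ ≈ 0.884, b = sin(fδ)/sin δ ≈ 0.884.
p = a·p₁ + b·p₂ ≈ (-0.202, 0.167, 0.965); φ = arcsin(p_z) ≈ 74.79°, λ = atan2(p_y, p_x) ≈ 140.45°.

≈ lat 75°N, lon 140°E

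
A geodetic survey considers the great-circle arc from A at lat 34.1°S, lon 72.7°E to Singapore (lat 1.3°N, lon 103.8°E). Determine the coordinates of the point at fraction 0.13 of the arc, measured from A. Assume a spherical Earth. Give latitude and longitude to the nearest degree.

The haversine formula gives a central angle δ ≈ 0.801 rad (45.9°) between the endpoints.
Interpolate at f = 0.13 with slerp weights a = sin((1−f)δ)/sin δ ≈ 0.894, b = sin(fδ)/sin δ ≈ 0.145.
p = a·p₁ + b·p₂ ≈ (0.186, 0.847, -0.498); φ = arcsin(p_z) ≈ -29.86°, λ = atan2(p_y, p_x) ≈ 77.64°.

≈ lat 30°S, lon 78°E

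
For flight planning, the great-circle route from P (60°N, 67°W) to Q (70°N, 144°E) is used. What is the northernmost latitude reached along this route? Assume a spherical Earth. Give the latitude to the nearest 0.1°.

The great circle lies in the plane with unit normal n̂ = (p₁ × p₂)/|p₁ × p₂|.
Here n̂_z ≈ -0.118; the vertex latitude is φ_max = arccos|n̂_z| ≈ 83.2°.
Check via Clairaut: cos φ_max = |cos φ₁| · sin C = cos(60.0°)·sin(13.7°) ≈ 0.118, again giving ≈ 83.2°.

≈ 83.2°N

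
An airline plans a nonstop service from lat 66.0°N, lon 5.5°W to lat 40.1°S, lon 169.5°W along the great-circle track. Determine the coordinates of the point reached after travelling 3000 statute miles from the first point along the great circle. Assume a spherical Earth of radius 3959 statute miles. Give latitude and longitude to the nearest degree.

≈ lat 66°N, lon 135°W

Write both endpoints as unit vectors p₁, p₂ with components (cos φ cos λ, cos φ sin λ, sin φ).
The central angle between the endpoints is δ = arccos(p₁·p₂) ≈ 2.663 rad (152.6°). The total great-circle distance is δ·R ≈ 2.663 × 3959 ≈ 10542 mi, so the target fraction is f = 3000/10542 ≈ 0.285.
Interpolate at f ≈ 0.285 with slerp weights a = sin((1−f)δ)/sin δ ≈ 2.050, b = sin(fδ)/sin δ ≈ 1.492.
p = a·p₁ + b·p₂ ≈ (-0.292, -0.288, 0.912); φ = arcsin(p_z) ≈ 65.80°, λ = atan2(p_y, p_x) ≈ -135.39°.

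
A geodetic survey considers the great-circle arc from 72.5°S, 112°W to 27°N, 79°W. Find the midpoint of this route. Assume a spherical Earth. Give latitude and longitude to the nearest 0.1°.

≈ 23.4°S, 87.2°W

Convert each endpoint to a unit vector on the sphere (x = cos φ cos λ, y = cos φ sin λ, z = sin φ).
The central angle between the endpoints is δ = arccos(p₁·p₂) ≈ 1.781 rad (102.0°).
Interpolate at f = 1/2 with slerp weights a = sin((1−f)δ)/sin δ ≈ 0.795, b = sin(fδ)/sin δ ≈ 0.795.
p = a·p₁ + b·p₂ ≈ (0.046, -0.917, -0.397); φ = arcsin(p_z) ≈ -23.40°, λ = atan2(p_y, p_x) ≈ -87.15°.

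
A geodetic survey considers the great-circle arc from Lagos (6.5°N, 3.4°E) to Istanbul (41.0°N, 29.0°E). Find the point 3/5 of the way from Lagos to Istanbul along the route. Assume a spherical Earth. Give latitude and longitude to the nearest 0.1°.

From cos δ = sin φ₁ sin φ₂ + cos φ₁ cos φ₂ cos Δλ, the central angle is δ ≈ 0.722 rad (41.4°).
Interpolate at f = 3/5 with slerp weights a = sin((1−f)δ)/sin δ ≈ 0.431, b = sin(fδ)/sin δ ≈ 0.635.
p = a·p₁ + b·p₂ ≈ (0.847, 0.258, 0.465); φ = arcsin(p_z) ≈ 27.74°, λ = atan2(p_y, p_x) ≈ 16.93°.

≈ (27.7°N, 16.9°E)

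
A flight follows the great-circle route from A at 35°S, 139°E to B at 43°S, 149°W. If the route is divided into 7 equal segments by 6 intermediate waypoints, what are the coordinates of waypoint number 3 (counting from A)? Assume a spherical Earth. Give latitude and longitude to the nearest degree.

≈ 44°S, 167°E

Write both endpoints as unit vectors p₁, p₂ with components (cos φ cos λ, cos φ sin λ, sin φ).
The central angle between the endpoints is δ = arccos(p₁·p₂) ≈ 0.957 rad (54.8°).
Interpolate at f = 3/7 with slerp weights a = sin((1−f)δ)/sin δ ≈ 0.636, b = sin(fδ)/sin δ ≈ 0.488.
p = a·p₁ + b·p₂ ≈ (-0.699, 0.158, -0.697); φ = arcsin(p_z) ≈ -44.22°, λ = atan2(p_y, p_x) ≈ 167.25°.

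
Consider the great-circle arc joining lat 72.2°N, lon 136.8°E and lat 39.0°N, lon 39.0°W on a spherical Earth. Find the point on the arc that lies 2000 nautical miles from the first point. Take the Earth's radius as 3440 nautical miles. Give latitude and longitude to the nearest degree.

From cos δ = sin φ₁ sin φ₂ + cos φ₁ cos φ₂ cos Δλ, the central angle is δ ≈ 1.200 rad (68.8°). The total great-circle distance is δ·R ≈ 1.200 × 3440 ≈ 4128 nmi, so the target fraction is f = 2000/4128 ≈ 0.484.
Interpolate at f ≈ 0.484 with slerp weights a = sin((1−f)δ)/sin δ ≈ 0.622, b = sin(fδ)/sin δ ≈ 0.589.
p = a·p₁ + b·p₂ ≈ (0.217, -0.158, 0.963); φ = arcsin(p_z) ≈ 74.42°, λ = atan2(p_y, p_x) ≈ -36.03°.

≈ lat 74°N, lon 36°W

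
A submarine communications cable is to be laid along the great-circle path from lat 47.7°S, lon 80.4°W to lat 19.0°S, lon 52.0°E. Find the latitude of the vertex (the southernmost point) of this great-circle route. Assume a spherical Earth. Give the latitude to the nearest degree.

≈ 61°S

The great circle lies in the plane with unit normal n̂ = (p₁ × p₂)/|p₁ × p₂|.
Here n̂_z ≈ +0.478; the vertex latitude is φ_max = arccos|n̂_z| ≈ 61.4°.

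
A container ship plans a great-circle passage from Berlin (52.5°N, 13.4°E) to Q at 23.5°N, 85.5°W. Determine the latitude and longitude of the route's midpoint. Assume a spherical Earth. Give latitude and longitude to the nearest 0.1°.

From cos δ = sin φ₁ sin φ₂ + cos φ₁ cos φ₂ cos Δλ, the central angle is δ ≈ 1.339 rad (76.7°).
Interpolate at f = 1/2 with slerp weights a = sin((1−f)δ)/sin δ ≈ 0.638, b = sin(fδ)/sin δ ≈ 0.638.
p = a·p₁ + b·p₂ ≈ (0.423, -0.493, 0.760); φ = arcsin(p_z) ≈ 49.47°, λ = atan2(p_y, p_x) ≈ -49.34°.

≈ 49.5°N, 49.3°W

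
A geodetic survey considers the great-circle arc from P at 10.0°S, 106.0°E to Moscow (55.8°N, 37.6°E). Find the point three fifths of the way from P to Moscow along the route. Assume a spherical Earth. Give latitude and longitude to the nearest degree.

The haversine formula gives a central angle δ ≈ 1.511 rad (86.6°) between the endpoints.
Interpolate at f = 3/5 with slerp weights a = sin((1−f)δ)/sin δ ≈ 0.569, b = sin(fδ)/sin δ ≈ 0.789.
p = a·p₁ + b·p₂ ≈ (0.197, 0.809, 0.553); φ = arcsin(p_z) ≈ 33.61°, λ = atan2(p_y, p_x) ≈ 76.34°.

≈ 34°N, 76°E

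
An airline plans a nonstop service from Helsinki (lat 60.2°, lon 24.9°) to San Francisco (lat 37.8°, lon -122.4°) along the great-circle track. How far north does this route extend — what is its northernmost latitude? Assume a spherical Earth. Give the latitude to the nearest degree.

≈ 77°

The great circle lies in the plane with unit normal n̂ = (p₁ × p₂)/|p₁ × p₂|.
Here n̂_z ≈ -0.217; the vertex latitude is φ_max = arccos|n̂_z| ≈ 77.5°.
Check via Clairaut: cos φ_max = |cos φ₁| · sin C = cos(60.2°)·sin(25.8°) ≈ 0.217, again giving ≈ 77.5°.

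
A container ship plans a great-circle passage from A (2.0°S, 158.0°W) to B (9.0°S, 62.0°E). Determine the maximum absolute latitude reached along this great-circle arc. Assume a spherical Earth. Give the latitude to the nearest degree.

The great circle lies in the plane with unit normal n̂ = (p₁ × p₂)/|p₁ × p₂|.
Here n̂_z ≈ -0.960; the vertex latitude is φ_max = arccos|n̂_z| ≈ 16.2°.
Check via Clairaut: cos φ_max = |cos φ₁| · sin C = cos(2.0°)·sin(106.1°) ≈ 0.960, again giving ≈ 16.2°.

≈ 16°S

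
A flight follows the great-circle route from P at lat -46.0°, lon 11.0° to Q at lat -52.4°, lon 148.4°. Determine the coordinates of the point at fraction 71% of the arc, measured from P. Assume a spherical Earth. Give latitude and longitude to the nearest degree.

≈ lat -69°, lon 118°

The haversine formula gives a central angle δ ≈ 1.310 rad (75.1°) between the endpoints.
Interpolate at f = 0.71 with slerp weights a = sin((1−f)δ)/sin δ ≈ 0.384, b = sin(fδ)/sin δ ≈ 0.830.
p = a·p₁ + b·p₂ ≈ (-0.169, 0.316, -0.933); φ = arcsin(p_z) ≈ -68.98°, λ = atan2(p_y, p_x) ≈ 118.20°.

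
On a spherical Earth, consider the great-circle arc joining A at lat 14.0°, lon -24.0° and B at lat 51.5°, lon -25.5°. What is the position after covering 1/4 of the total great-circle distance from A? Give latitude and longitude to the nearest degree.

≈ lat 23°, lon -24°

Write both endpoints as unit vectors p₁, p₂ with components (cos φ cos λ, cos φ sin λ, sin φ).
The central angle between the endpoints is δ = arccos(p₁·p₂) ≈ 0.655 rad (37.5°).
Interpolate at f = 1/4 with slerp weights a = sin((1−f)δ)/sin δ ≈ 0.774, b = sin(fδ)/sin δ ≈ 0.268.
p = a·p₁ + b·p₂ ≈ (0.837, -0.377, 0.397); φ = arcsin(p_z) ≈ 23.38°, λ = atan2(p_y, p_x) ≈ -24.27°.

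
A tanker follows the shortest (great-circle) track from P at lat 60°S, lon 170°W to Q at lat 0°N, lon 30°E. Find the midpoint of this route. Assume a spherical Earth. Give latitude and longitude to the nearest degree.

Convert each endpoint to a unit vector on the sphere (x = cos φ cos λ, y = cos φ sin λ, z = sin φ).
The central angle between the endpoints is δ = arccos(p₁·p₂) ≈ 2.060 rad (118.0°).
Interpolate at f = 1/2 with slerp weights a = sin((1−f)δ)/sin δ ≈ 0.971, b = sin(fδ)/sin δ ≈ 0.971.
p = a·p₁ + b·p₂ ≈ (0.363, 0.401, -0.841); φ = arcsin(p_z) ≈ -57.25°, λ = atan2(p_y, p_x) ≈ 47.88°.

≈ lat 57°S, lon 48°E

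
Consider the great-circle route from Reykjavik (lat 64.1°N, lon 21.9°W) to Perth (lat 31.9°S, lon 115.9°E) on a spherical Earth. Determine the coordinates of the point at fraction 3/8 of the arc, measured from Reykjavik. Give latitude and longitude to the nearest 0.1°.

≈ lat 46.8°N, lon 75.6°E

Convert each endpoint to a unit vector on the sphere (x = cos φ cos λ, y = cos φ sin λ, z = sin φ).
The central angle between the endpoints is δ = arccos(p₁·p₂) ≈ 2.419 rad (138.6°).
Interpolate at f = 3/8 with slerp weights a = sin((1−f)δ)/sin δ ≈ 1.509, b = sin(fδ)/sin δ ≈ 1.191.
p = a·p₁ + b·p₂ ≈ (0.170, 0.664, 0.728); φ = arcsin(p_z) ≈ 46.75°, λ = atan2(p_y, p_x) ≈ 75.63°.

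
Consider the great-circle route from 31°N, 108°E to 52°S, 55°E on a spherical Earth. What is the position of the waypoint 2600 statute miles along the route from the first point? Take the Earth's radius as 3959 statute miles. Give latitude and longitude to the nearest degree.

Write both endpoints as unit vectors p₁, p₂ with components (cos φ cos λ, cos φ sin λ, sin φ).
The central angle between the endpoints is δ = arccos(p₁·p₂) ≈ 1.659 rad (95.1°). The total great-circle distance is δ·R ≈ 1.659 × 3959 ≈ 6569 mi, so the target fraction is f = 2600/6569 ≈ 0.396.
Interpolate at f ≈ 0.396 with slerp weights a = sin((1−f)δ)/sin δ ≈ 0.846, b = sin(fδ)/sin δ ≈ 0.613.
p = a·p₁ + b·p₂ ≈ (-0.008, 0.999, -0.047); φ = arcsin(p_z) ≈ -2.71°, λ = atan2(p_y, p_x) ≈ 90.44°.

≈ 3°S, 90°E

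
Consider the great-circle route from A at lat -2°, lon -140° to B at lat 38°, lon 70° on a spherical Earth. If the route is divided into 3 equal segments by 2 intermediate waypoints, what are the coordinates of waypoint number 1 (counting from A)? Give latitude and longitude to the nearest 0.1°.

≈ lat 34.2°, lon -168.2°

Convert each endpoint to a unit vector on the sphere (x = cos φ cos λ, y = cos φ sin λ, z = sin φ).
The central angle between the endpoints is δ = arccos(p₁·p₂) ≈ 2.351 rad (134.7°).
Interpolate at f = 1/3 with slerp weights a = sin((1−f)δ)/sin δ ≈ 1.407, b = sin(fδ)/sin δ ≈ 0.993.
p = a·p₁ + b·p₂ ≈ (-0.810, -0.168, 0.562); φ = arcsin(p_z) ≈ 34.22°, λ = atan2(p_y, p_x) ≈ -168.25°.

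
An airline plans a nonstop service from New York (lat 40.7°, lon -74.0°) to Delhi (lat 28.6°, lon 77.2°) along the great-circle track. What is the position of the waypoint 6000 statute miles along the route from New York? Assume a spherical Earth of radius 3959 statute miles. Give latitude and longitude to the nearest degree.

Write both endpoints as unit vectors p₁, p₂ with components (cos φ cos λ, cos φ sin λ, sin φ).
The central angle between the endpoints is δ = arccos(p₁·p₂) ≈ 1.845 rad (105.7°). The total great-circle distance is δ·R ≈ 1.845 × 3959 ≈ 7306 mi, so the target fraction is f = 6000/7306 ≈ 0.821.
Interpolate at f ≈ 0.821 with slerp weights a = sin((1−f)δ)/sin δ ≈ 0.336, b = sin(fδ)/sin δ ≈ 1.037.
p = a·p₁ + b·p₂ ≈ (0.272, 0.643, 0.716); φ = arcsin(p_z) ≈ 45.72°, λ = atan2(p_y, p_x) ≈ 67.06°.

≈ lat 46°, lon 67°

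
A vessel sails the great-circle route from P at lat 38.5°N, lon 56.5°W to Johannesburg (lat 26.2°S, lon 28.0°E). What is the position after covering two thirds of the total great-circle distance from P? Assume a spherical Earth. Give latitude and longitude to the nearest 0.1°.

≈ lat 3.6°S, lon 1.5°E

The haversine formula gives a central angle δ ≈ 1.780 rad (102.0°) between the endpoints.
Interpolate at f = 2/3 with slerp weights a = sin((1−f)δ)/sin δ ≈ 0.572, b = sin(fδ)/sin δ ≈ 0.948.
p = a·p₁ + b·p₂ ≈ (0.998, 0.026, -0.063); φ = arcsin(p_z) ≈ -3.59°, λ = atan2(p_y, p_x) ≈ 1.51°.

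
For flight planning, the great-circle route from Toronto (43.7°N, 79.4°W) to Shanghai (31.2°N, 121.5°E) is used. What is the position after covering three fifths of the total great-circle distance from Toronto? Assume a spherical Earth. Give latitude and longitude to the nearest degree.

≈ 69°N, 150°E

From cos δ = sin φ₁ sin φ₂ + cos φ₁ cos φ₂ cos Δλ, the central angle is δ ≈ 1.792 rad (102.7°).
Interpolate at f = 3/5 with slerp weights a = sin((1−f)δ)/sin δ ≈ 0.674, b = sin(fδ)/sin δ ≈ 0.902.
p = a·p₁ + b·p₂ ≈ (-0.313, 0.179, 0.933); φ = arcsin(p_z) ≈ 68.84°, λ = atan2(p_y, p_x) ≈ 150.26°.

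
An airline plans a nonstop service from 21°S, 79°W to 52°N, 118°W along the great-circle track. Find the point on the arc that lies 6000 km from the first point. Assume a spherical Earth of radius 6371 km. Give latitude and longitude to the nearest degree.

The haversine formula gives a central angle δ ≈ 1.406 rad (80.5°) between the endpoints. The total great-circle distance is δ·R ≈ 1.406 × 6371 ≈ 8956 km, so the target fraction is f = 6000/8956 ≈ 0.670.
Interpolate at f ≈ 0.670 with slerp weights a = sin((1−f)δ)/sin δ ≈ 0.454, b = sin(fδ)/sin δ ≈ 0.820.
p = a·p₁ + b·p₂ ≈ (-0.156, -0.861, 0.483); φ = arcsin(p_z) ≈ 28.91°, λ = atan2(p_y, p_x) ≈ -100.27°.

≈ 29°N, 100°W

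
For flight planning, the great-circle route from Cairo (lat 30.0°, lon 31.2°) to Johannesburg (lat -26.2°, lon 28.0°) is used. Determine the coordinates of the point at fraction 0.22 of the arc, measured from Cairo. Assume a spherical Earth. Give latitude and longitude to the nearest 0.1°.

≈ lat 17.6°, lon 30.4°

Write both endpoints as unit vectors p₁, p₂ with components (cos φ cos λ, cos φ sin λ, sin φ).
The central angle between the endpoints is δ = arccos(p₁·p₂) ≈ 0.982 rad (56.3°).
Interpolate at f = 0.22 with slerp weights a = sin((1−f)δ)/sin δ ≈ 0.834, b = sin(fδ)/sin δ ≈ 0.258.
p = a·p₁ + b·p₂ ≈ (0.822, 0.483, 0.303); φ = arcsin(p_z) ≈ 17.64°, λ = atan2(p_y, p_x) ≈ 30.42°.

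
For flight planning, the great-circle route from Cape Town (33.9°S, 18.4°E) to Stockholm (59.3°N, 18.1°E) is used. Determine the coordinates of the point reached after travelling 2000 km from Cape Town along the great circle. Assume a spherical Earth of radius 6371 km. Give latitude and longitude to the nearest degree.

Convert each endpoint to a unit vector on the sphere (x = cos φ cos λ, y = cos φ sin λ, z = sin φ).
The central angle between the endpoints is δ = arccos(p₁·p₂) ≈ 1.627 rad (93.2°). The total great-circle distance is δ·R ≈ 1.627 × 6371 ≈ 10363 km, so the target fraction is f = 2000/10363 ≈ 0.193.
Interpolate at f ≈ 0.193 with slerp weights a = sin((1−f)δ)/sin δ ≈ 0.968, b = sin(fδ)/sin δ ≈ 0.309.
p = a·p₁ + b·p₂ ≈ (0.913, 0.303, -0.274); φ = arcsin(p_z) ≈ -15.91°, λ = atan2(p_y, p_x) ≈ 18.35°.

≈ 16°S, 18°E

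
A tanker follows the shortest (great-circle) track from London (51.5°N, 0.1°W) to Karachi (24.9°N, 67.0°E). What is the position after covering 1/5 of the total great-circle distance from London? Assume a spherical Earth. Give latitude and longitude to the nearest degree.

The haversine formula gives a central angle δ ≈ 0.989 rad (56.7°) between the endpoints.
Interpolate at f = 1/5 with slerp weights a = sin((1−f)δ)/sin δ ≈ 0.851, b = sin(fδ)/sin δ ≈ 0.235.
p = a·p₁ + b·p₂ ≈ (0.613, 0.195, 0.765); φ = arcsin(p_z) ≈ 49.93°, λ = atan2(p_y, p_x) ≈ 17.68°.

≈ (50°N, 18°E)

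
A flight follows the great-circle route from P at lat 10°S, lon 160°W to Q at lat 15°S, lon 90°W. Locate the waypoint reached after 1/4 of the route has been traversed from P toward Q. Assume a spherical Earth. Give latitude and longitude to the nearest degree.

≈ lat 13°S, lon 143°W

Convert each endpoint to a unit vector on the sphere (x = cos φ cos λ, y = cos φ sin λ, z = sin φ).
The central angle between the endpoints is δ = arccos(p₁·p₂) ≈ 1.191 rad (68.3°).
Interpolate at f = 1/4 with slerp weights a = sin((1−f)δ)/sin δ ≈ 0.839, b = sin(fδ)/sin δ ≈ 0.316.
p = a·p₁ + b·p₂ ≈ (-0.776, -0.588, -0.227); φ = arcsin(p_z) ≈ -13.15°, λ = atan2(p_y, p_x) ≈ -142.87°.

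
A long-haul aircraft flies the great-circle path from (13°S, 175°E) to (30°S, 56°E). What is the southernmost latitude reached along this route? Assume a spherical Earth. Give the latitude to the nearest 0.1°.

The great circle lies in the plane with unit normal n̂ = (p₁ × p₂)/|p₁ × p₂|.
Here n̂_z ≈ -0.773; the vertex latitude is φ_max = arccos|n̂_z| ≈ 39.4°.
Check via Clairaut: cos φ_max = |cos φ₁| · sin C = cos(13.0°)·sin(127.5°) ≈ 0.773, again giving ≈ 39.4°.

≈ 39.4°S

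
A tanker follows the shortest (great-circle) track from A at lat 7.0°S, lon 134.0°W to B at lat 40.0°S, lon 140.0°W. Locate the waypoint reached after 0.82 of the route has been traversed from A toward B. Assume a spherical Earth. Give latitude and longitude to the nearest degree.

Convert each endpoint to a unit vector on the sphere (x = cos φ cos λ, y = cos φ sin λ, z = sin φ).
The central angle between the endpoints is δ = arccos(p₁·p₂) ≈ 0.584 rad (33.4°).
Interpolate at f = 0.82 with slerp weights a = sin((1−f)δ)/sin δ ≈ 0.190, b = sin(fδ)/sin δ ≈ 0.836.
p = a·p₁ + b·p₂ ≈ (-0.622, -0.547, -0.560); φ = arcsin(p_z) ≈ -34.08°, λ = atan2(p_y, p_x) ≈ -138.63°.

≈ lat 34°S, lon 139°W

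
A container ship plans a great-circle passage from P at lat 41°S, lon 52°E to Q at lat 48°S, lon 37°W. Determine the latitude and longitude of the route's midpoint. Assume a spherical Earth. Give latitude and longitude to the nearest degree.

≈ lat 54°S, lon 11°E

From cos δ = sin φ₁ sin φ₂ + cos φ₁ cos φ₂ cos Δλ, the central angle is δ ≈ 1.051 rad (60.2°).
Interpolate at f = 1/2 with slerp weights a = sin((1−f)δ)/sin δ ≈ 0.578, b = sin(fδ)/sin δ ≈ 0.578.
p = a·p₁ + b·p₂ ≈ (0.577, 0.111, -0.809); φ = arcsin(p_z) ≈ -53.98°, λ = atan2(p_y, p_x) ≈ 10.88°.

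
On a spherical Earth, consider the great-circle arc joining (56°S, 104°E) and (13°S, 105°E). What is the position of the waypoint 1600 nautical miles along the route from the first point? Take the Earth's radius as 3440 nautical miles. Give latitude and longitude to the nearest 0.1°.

≈ (29.4°S, 104.7°E)

Convert each endpoint to a unit vector on the sphere (x = cos φ cos λ, y = cos φ sin λ, z = sin φ).
The central angle between the endpoints is δ = arccos(p₁·p₂) ≈ 0.751 rad (43.0°). The total great-circle distance is δ·R ≈ 0.751 × 3440 ≈ 2582 nmi, so the target fraction is f = 1600/2582 ≈ 0.620.
Interpolate at f ≈ 0.620 with slerp weights a = sin((1−f)δ)/sin δ ≈ 0.413, b = sin(fδ)/sin δ ≈ 0.658.
p = a·p₁ + b·p₂ ≈ (-0.222, 0.843, -0.490); φ = arcsin(p_z) ≈ -29.36°, λ = atan2(p_y, p_x) ≈ 104.74°.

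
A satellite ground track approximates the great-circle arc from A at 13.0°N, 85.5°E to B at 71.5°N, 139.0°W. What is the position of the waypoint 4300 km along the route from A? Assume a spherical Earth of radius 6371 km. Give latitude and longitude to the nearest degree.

≈ 50°N, 98°E

Convert each endpoint to a unit vector on the sphere (x = cos φ cos λ, y = cos φ sin λ, z = sin φ).
The central angle between the endpoints is δ = arccos(p₁·p₂) ≈ 1.578 rad (90.4°). The total great-circle distance is δ·R ≈ 1.578 × 6371 ≈ 10053 km, so the target fraction is f = 4300/10053 ≈ 0.428.
Interpolate at f ≈ 0.428 with slerp weights a = sin((1−f)δ)/sin δ ≈ 0.785, b = sin(fδ)/sin δ ≈ 0.625.
p = a·p₁ + b·p₂ ≈ (-0.090, 0.633, 0.769); φ = arcsin(p_z) ≈ 50.28°, λ = atan2(p_y, p_x) ≈ 98.06°.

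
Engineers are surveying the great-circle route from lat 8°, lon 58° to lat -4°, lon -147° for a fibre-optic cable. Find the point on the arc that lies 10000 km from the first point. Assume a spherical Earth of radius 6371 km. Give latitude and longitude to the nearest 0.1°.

From cos δ = sin φ₁ sin φ₂ + cos φ₁ cos φ₂ cos Δλ, the central angle is δ ≈ 2.702 rad (154.8°). The total great-circle distance is δ·R ≈ 2.702 × 6371 ≈ 17216 km, so the target fraction is f = 10000/17216 ≈ 0.581.
Interpolate at f ≈ 0.581 with slerp weights a = sin((1−f)δ)/sin δ ≈ 2.129, b = sin(fδ)/sin δ ≈ 2.351.
p = a·p₁ + b·p₂ ≈ (-0.850, 0.510, 0.132); φ = arcsin(p_z) ≈ 7.60°, λ = atan2(p_y, p_x) ≈ 149.01°.

≈ lat 7.6°, lon 149.0°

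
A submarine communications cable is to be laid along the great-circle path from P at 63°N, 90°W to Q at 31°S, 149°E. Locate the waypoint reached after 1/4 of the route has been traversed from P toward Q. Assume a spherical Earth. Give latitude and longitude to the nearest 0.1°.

≈ 53.2°N, 152.2°W

The haversine formula gives a central angle δ ≈ 2.291 rad (131.2°) between the endpoints.
Interpolate at f = 1/4 with slerp weights a = sin((1−f)δ)/sin δ ≈ 1.316, b = sin(fδ)/sin δ ≈ 0.721.
p = a·p₁ + b·p₂ ≈ (-0.530, -0.279, 0.801); φ = arcsin(p_z) ≈ 53.23°, λ = atan2(p_y, p_x) ≈ -152.21°.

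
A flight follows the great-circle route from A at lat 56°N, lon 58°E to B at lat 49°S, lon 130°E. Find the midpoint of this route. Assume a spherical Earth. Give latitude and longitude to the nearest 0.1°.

Convert each endpoint to a unit vector on the sphere (x = cos φ cos λ, y = cos φ sin λ, z = sin φ).
The central angle between the endpoints is δ = arccos(p₁·p₂) ≈ 2.109 rad (120.8°).
Interpolate at f = 1/2 with slerp weights a = sin((1−f)δ)/sin δ ≈ 1.013, b = sin(fδ)/sin δ ≈ 1.013.
p = a·p₁ + b·p₂ ≈ (-0.127, 0.989, 0.075); φ = arcsin(p_z) ≈ 4.32°, λ = atan2(p_y, p_x) ≈ 97.31°.

≈ lat 4.3°N, lon 97.3°E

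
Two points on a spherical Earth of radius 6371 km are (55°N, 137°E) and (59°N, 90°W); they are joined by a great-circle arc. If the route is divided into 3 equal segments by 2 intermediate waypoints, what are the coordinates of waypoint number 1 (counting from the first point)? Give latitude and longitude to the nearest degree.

≈ (71°N, 164°E)

The haversine formula gives a central angle δ ≈ 1.046 rad (60.0°) between the endpoints.
Interpolate at f = 1/3 with slerp weights a = sin((1−f)δ)/sin δ ≈ 0.742, b = sin(fδ)/sin δ ≈ 0.395.
p = a·p₁ + b·p₂ ≈ (-0.311, 0.087, 0.946); φ = arcsin(p_z) ≈ 71.14°, λ = atan2(p_y, p_x) ≈ 164.40°.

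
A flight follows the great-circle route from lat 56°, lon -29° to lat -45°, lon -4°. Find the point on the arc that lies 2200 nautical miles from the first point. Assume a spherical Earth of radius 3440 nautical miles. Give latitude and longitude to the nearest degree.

From cos δ = sin φ₁ sin φ₂ + cos φ₁ cos φ₂ cos Δλ, the central angle is δ ≈ 1.801 rad (103.2°). The total great-circle distance is δ·R ≈ 1.801 × 3440 ≈ 6194 nmi, so the target fraction is f = 2200/6194 ≈ 0.355.
Interpolate at f ≈ 0.355 with slerp weights a = sin((1−f)δ)/sin δ ≈ 0.942, b = sin(fδ)/sin δ ≈ 0.613.
p = a·p₁ + b·p₂ ≈ (0.893, -0.286, 0.348); φ = arcsin(p_z) ≈ 20.34°, λ = atan2(p_y, p_x) ≈ -17.73°.

≈ lat 20°, lon -18°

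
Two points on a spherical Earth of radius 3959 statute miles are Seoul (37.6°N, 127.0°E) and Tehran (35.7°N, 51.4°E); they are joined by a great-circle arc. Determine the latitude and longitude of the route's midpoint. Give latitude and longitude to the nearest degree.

Write both endpoints as unit vectors p₁, p₂ with components (cos φ cos λ, cos φ sin λ, sin φ).
The central angle between the endpoints is δ = arccos(p₁·p₂) ≈ 1.029 rad (58.9°).
Interpolate at f = 1/2 with slerp weights a = sin((1−f)δ)/sin δ ≈ 0.574, b = sin(fδ)/sin δ ≈ 0.574.
p = a·p₁ + b·p₂ ≈ (0.017, 0.728, 0.686); φ = arcsin(p_z) ≈ 43.28°, λ = atan2(p_y, p_x) ≈ 88.65°.

≈ (43°N, 89°E)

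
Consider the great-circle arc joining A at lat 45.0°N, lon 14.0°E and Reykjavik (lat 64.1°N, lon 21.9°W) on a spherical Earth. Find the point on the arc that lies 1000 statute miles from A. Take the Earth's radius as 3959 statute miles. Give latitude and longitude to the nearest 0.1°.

Convert each endpoint to a unit vector on the sphere (x = cos φ cos λ, y = cos φ sin λ, z = sin φ).
The central angle between the endpoints is δ = arccos(p₁·p₂) ≈ 0.482 rad (27.6°). The total great-circle distance is δ·R ≈ 0.482 × 3959 ≈ 1906 mi, so the target fraction is f = 1000/1906 ≈ 0.525.
Interpolate at f ≈ 0.525 with slerp weights a = sin((1−f)δ)/sin δ ≈ 0.490, b = sin(fδ)/sin δ ≈ 0.540.
p = a·p₁ + b·p₂ ≈ (0.555, -0.004, 0.832); φ = arcsin(p_z) ≈ 56.29°, λ = atan2(p_y, p_x) ≈ -0.42°.

≈ lat 56.3°N, lon 0.4°W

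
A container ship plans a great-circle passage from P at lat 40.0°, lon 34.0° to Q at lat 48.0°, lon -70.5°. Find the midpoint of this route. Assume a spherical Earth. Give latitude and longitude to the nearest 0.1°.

Write both endpoints as unit vectors p₁, p₂ with components (cos φ cos λ, cos φ sin λ, sin φ).
The central angle between the endpoints is δ = arccos(p₁·p₂) ≈ 1.214 rad (69.6°).
Interpolate at f = 1/2 with slerp weights a = sin((1−f)δ)/sin δ ≈ 0.609, b = sin(fδ)/sin δ ≈ 0.609.
p = a·p₁ + b·p₂ ≈ (0.523, -0.123, 0.844); φ = arcsin(p_z) ≈ 57.53°, λ = atan2(p_y, p_x) ≈ -13.27°.

≈ lat 57.5°, lon -13.3°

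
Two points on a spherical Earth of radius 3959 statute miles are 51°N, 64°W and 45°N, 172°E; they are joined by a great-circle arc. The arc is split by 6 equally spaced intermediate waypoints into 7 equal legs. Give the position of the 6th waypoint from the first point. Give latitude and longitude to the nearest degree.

Write both endpoints as unit vectors p₁, p₂ with components (cos φ cos λ, cos φ sin λ, sin φ).
The central angle between the endpoints is δ = arccos(p₁·p₂) ≈ 1.265 rad (72.5°).
Interpolate at f = 6/7 with slerp weights a = sin((1−f)δ)/sin δ ≈ 0.189, b = sin(fδ)/sin δ ≈ 0.927.
p = a·p₁ + b·p₂ ≈ (-0.597, -0.015, 0.802); φ = arcsin(p_z) ≈ 53.32°, λ = atan2(p_y, p_x) ≈ -178.52°.

≈ 53°N, 179°W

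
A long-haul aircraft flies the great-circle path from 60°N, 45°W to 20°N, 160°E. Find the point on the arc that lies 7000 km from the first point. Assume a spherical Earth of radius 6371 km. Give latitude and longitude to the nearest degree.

Write both endpoints as unit vectors p₁, p₂ with components (cos φ cos λ, cos φ sin λ, sin φ).
The central angle between the endpoints is δ = arccos(p₁·p₂) ≈ 1.701 rad (97.4°). The total great-circle distance is δ·R ≈ 1.701 × 6371 ≈ 10836 km, so the target fraction is f = 7000/10836 ≈ 0.646.
Interpolate at f ≈ 0.646 with slerp weights a = sin((1−f)δ)/sin δ ≈ 0.571, b = sin(fδ)/sin δ ≈ 0.898.
p = a·p₁ + b·p₂ ≈ (-0.591, 0.087, 0.802); φ = arcsin(p_z) ≈ 53.31°, λ = atan2(p_y, p_x) ≈ 171.65°.

≈ 53°N, 172°E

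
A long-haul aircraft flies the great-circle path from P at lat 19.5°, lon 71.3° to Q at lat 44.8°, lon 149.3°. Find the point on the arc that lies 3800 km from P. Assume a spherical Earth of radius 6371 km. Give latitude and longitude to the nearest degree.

≈ lat 39°, lon 104°

From cos δ = sin φ₁ sin φ₂ + cos φ₁ cos φ₂ cos Δλ, the central angle is δ ≈ 1.187 rad (68.0°). The total great-circle distance is δ·R ≈ 1.187 × 6371 ≈ 7564 km, so the target fraction is f = 3800/7564 ≈ 0.502.
Interpolate at f ≈ 0.502 with slerp weights a = sin((1−f)δ)/sin δ ≈ 0.601, b = sin(fδ)/sin δ ≈ 0.606.
p = a·p₁ + b·p₂ ≈ (-0.188, 0.756, 0.627); φ = arcsin(p_z) ≈ 38.85°, λ = atan2(p_y, p_x) ≈ 103.97°.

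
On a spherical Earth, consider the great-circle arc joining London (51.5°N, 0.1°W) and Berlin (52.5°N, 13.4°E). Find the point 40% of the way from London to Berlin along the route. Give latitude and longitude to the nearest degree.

From cos δ = sin φ₁ sin φ₂ + cos φ₁ cos φ₂ cos Δλ, the central angle is δ ≈ 0.146 rad (8.4°).
Interpolate at f = 0.40 with slerp weights a = sin((1−f)δ)/sin δ ≈ 0.601, b = sin(fδ)/sin δ ≈ 0.401.
p = a·p₁ + b·p₂ ≈ (0.612, 0.056, 0.789); φ = arcsin(p_z) ≈ 52.08°, λ = atan2(p_y, p_x) ≈ 5.22°.

≈ 52°N, 5°E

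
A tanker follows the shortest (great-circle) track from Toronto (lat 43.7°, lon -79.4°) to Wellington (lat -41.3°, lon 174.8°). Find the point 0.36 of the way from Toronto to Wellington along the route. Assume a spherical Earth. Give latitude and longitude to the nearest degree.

≈ lat 15°, lon -122°

From cos δ = sin φ₁ sin φ₂ + cos φ₁ cos φ₂ cos Δλ, the central angle is δ ≈ 2.219 rad (127.1°).
Interpolate at f = 0.36 with slerp weights a = sin((1−f)δ)/sin δ ≈ 1.240, b = sin(fδ)/sin δ ≈ 0.899.
p = a·p₁ + b·p₂ ≈ (-0.508, -0.820, 0.264); φ = arcsin(p_z) ≈ 15.28°, λ = atan2(p_y, p_x) ≈ -121.75°.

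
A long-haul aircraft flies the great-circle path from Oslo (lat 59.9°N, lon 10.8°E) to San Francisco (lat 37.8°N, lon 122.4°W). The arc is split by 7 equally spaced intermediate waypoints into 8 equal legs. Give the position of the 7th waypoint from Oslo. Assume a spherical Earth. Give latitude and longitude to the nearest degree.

≈ lat 46°N, lon 117°W

Convert each endpoint to a unit vector on the sphere (x = cos φ cos λ, y = cos φ sin λ, z = sin φ).
The central angle between the endpoints is δ = arccos(p₁·p₂) ≈ 1.309 rad (75.0°).
Interpolate at f = 7/8 with slerp weights a = sin((1−f)δ)/sin δ ≈ 0.169, b = sin(fδ)/sin δ ≈ 0.943.
p = a·p₁ + b·p₂ ≈ (-0.316, -0.613, 0.724); φ = arcsin(p_z) ≈ 46.37°, λ = atan2(p_y, p_x) ≈ -117.27°.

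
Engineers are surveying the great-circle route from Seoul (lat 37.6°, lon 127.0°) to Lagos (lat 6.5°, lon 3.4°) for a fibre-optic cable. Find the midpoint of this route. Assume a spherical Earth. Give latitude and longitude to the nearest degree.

≈ lat 40°, lon 53°

The haversine formula gives a central angle δ ≈ 1.946 rad (111.5°) between the endpoints.
Interpolate at f = 1/2 with slerp weights a = sin((1−f)δ)/sin δ ≈ 0.888, b = sin(fδ)/sin δ ≈ 0.888.
p = a·p₁ + b·p₂ ≈ (0.458, 0.615, 0.643); φ = arcsin(p_z) ≈ 39.99°, λ = atan2(p_y, p_x) ≈ 53.33°.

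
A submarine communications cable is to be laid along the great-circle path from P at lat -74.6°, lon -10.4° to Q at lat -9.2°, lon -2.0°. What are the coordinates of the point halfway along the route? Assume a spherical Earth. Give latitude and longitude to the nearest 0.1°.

≈ lat -42.0°, lon -3.8°

Write both endpoints as unit vectors p₁, p₂ with components (cos φ cos λ, cos φ sin λ, sin φ).
The central angle between the endpoints is δ = arccos(p₁·p₂) ≈ 1.145 rad (65.6°).
Interpolate at f = 1/2 with slerp weights a = sin((1−f)δ)/sin δ ≈ 0.595, b = sin(fδ)/sin δ ≈ 0.595.
p = a·p₁ + b·p₂ ≈ (0.742, -0.049, -0.668); φ = arcsin(p_z) ≈ -41.95°, λ = atan2(p_y, p_x) ≈ -3.78°.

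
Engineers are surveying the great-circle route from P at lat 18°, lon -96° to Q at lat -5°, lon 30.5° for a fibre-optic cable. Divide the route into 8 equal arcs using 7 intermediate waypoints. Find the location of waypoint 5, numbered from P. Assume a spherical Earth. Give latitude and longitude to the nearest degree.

≈ lat 10°, lon -15°

Write both endpoints as unit vectors p₁, p₂ with components (cos φ cos λ, cos φ sin λ, sin φ).
The central angle between the endpoints is δ = arccos(p₁·p₂) ≈ 2.202 rad (126.2°).
Interpolate at f = 5/8 with slerp weights a = sin((1−f)δ)/sin δ ≈ 0.911, b = sin(fδ)/sin δ ≈ 1.216.
p = a·p₁ + b·p₂ ≈ (0.953, -0.247, 0.176); φ = arcsin(p_z) ≈ 10.11°, λ = atan2(p_y, p_x) ≈ -14.52°.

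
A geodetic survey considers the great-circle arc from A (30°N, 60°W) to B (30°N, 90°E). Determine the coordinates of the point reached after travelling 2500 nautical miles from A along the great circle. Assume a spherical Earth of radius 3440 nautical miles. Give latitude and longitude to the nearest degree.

≈ (62°N, 18°W)

Write both endpoints as unit vectors p₁, p₂ with components (cos φ cos λ, cos φ sin λ, sin φ).
The central angle between the endpoints is δ = arccos(p₁·p₂) ≈ 1.982 rad (113.5°). The total great-circle distance is δ·R ≈ 1.982 × 3440 ≈ 6817 nmi, so the target fraction is f = 2500/6817 ≈ 0.367.
Interpolate at f ≈ 0.367 with slerp weights a = sin((1−f)δ)/sin δ ≈ 1.037, b = sin(fδ)/sin δ ≈ 0.725.
p = a·p₁ + b·p₂ ≈ (0.449, -0.150, 0.881); φ = arcsin(p_z) ≈ 61.75°, λ = atan2(p_y, p_x) ≈ -18.47°.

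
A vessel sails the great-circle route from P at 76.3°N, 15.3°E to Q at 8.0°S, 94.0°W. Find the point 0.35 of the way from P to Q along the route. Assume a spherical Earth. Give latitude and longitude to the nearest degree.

From cos δ = sin φ₁ sin φ₂ + cos φ₁ cos φ₂ cos Δλ, the central angle is δ ≈ 1.785 rad (102.3°).
Interpolate at f = 0.35 with slerp weights a = sin((1−f)δ)/sin δ ≈ 0.938, b = sin(fδ)/sin δ ≈ 0.599.
p = a·p₁ + b·p₂ ≈ (0.173, -0.533, 0.828); φ = arcsin(p_z) ≈ 55.94°, λ = atan2(p_y, p_x) ≈ -72.01°.

≈ 56°N, 72°W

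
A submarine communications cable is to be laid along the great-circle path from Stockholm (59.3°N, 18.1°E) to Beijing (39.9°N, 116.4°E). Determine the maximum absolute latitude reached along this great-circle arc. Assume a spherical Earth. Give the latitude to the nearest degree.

≈ 64°N

The great circle lies in the plane with unit normal n̂ = (p₁ × p₂)/|p₁ × p₂|.
Here n̂_z ≈ +0.446; the vertex latitude is φ_max = arccos|n̂_z| ≈ 63.5°.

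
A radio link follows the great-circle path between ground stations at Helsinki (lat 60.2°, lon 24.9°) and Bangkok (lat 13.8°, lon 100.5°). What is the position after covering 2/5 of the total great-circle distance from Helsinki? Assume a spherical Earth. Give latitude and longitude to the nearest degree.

≈ lat 48°, lon 70°

Convert each endpoint to a unit vector on the sphere (x = cos φ cos λ, y = cos φ sin λ, z = sin φ).
The central angle between the endpoints is δ = arccos(p₁·p₂) ≈ 1.238 rad (70.9°).
Interpolate at f = 2/5 with slerp weights a = sin((1−f)δ)/sin δ ≈ 0.716, b = sin(fδ)/sin δ ≈ 0.503.
p = a·p₁ + b·p₂ ≈ (0.234, 0.630, 0.741); φ = arcsin(p_z) ≈ 47.80°, λ = atan2(p_y, p_x) ≈ 69.65°.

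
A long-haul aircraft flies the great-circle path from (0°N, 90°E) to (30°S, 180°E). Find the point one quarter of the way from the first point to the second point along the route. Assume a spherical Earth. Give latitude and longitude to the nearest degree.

Write both endpoints as unit vectors p₁, p₂ with components (cos φ cos λ, cos φ sin λ, sin φ).
The central angle between the endpoints is δ = arccos(p₁·p₂) ≈ 1.571 rad (90.0°).
Interpolate at f = 1/4 with slerp weights a = sin((1−f)δ)/sin δ ≈ 0.924, b = sin(fδ)/sin δ ≈ 0.383.
p = a·p₁ + b·p₂ ≈ (-0.331, 0.924, -0.191); φ = arcsin(p_z) ≈ -11.03°, λ = atan2(p_y, p_x) ≈ 109.73°.

≈ (11°S, 110°E)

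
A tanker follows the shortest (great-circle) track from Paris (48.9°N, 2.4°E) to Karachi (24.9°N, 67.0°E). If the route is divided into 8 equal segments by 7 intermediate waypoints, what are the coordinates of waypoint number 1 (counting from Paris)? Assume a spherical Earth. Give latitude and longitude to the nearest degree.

≈ 48°N, 13°E

Convert each endpoint to a unit vector on the sphere (x = cos φ cos λ, y = cos φ sin λ, z = sin φ).
The central angle between the endpoints is δ = arccos(p₁·p₂) ≈ 0.961 rad (55.0°).
Interpolate at f = 1/8 with slerp weights a = sin((1−f)δ)/sin δ ≈ 0.909, b = sin(fδ)/sin δ ≈ 0.146.
p = a·p₁ + b·p₂ ≈ (0.649, 0.147, 0.747); φ = arcsin(p_z) ≈ 48.29°, λ = atan2(p_y, p_x) ≈ 12.77°.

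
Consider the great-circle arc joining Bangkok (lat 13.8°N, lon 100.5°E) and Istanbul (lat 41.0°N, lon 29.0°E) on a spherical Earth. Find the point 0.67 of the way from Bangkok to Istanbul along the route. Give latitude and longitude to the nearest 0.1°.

≈ lat 36.9°N, lon 57.1°E

Write both endpoints as unit vectors p₁, p₂ with components (cos φ cos λ, cos φ sin λ, sin φ).
The central angle between the endpoints is δ = arccos(p₁·p₂) ≈ 1.171 rad (67.1°).
Interpolate at f = 0.67 with slerp weights a = sin((1−f)δ)/sin δ ≈ 0.409, b = sin(fδ)/sin δ ≈ 0.767.
p = a·p₁ + b·p₂ ≈ (0.434, 0.671, 0.601); φ = arcsin(p_z) ≈ 36.93°, λ = atan2(p_y, p_x) ≈ 57.13°.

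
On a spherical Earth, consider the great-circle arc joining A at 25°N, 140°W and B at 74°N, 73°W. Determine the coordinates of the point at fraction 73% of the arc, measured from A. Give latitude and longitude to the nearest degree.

The haversine formula gives a central angle δ ≈ 1.043 rad (59.7°) between the endpoints.
Interpolate at f = 0.73 with slerp weights a = sin((1−f)δ)/sin δ ≈ 0.322, b = sin(fδ)/sin δ ≈ 0.799.
p = a·p₁ + b·p₂ ≈ (-0.159, -0.398, 0.904); φ = arcsin(p_z) ≈ 64.63°, λ = atan2(p_y, p_x) ≈ -111.78°.

≈ 65°N, 112°W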